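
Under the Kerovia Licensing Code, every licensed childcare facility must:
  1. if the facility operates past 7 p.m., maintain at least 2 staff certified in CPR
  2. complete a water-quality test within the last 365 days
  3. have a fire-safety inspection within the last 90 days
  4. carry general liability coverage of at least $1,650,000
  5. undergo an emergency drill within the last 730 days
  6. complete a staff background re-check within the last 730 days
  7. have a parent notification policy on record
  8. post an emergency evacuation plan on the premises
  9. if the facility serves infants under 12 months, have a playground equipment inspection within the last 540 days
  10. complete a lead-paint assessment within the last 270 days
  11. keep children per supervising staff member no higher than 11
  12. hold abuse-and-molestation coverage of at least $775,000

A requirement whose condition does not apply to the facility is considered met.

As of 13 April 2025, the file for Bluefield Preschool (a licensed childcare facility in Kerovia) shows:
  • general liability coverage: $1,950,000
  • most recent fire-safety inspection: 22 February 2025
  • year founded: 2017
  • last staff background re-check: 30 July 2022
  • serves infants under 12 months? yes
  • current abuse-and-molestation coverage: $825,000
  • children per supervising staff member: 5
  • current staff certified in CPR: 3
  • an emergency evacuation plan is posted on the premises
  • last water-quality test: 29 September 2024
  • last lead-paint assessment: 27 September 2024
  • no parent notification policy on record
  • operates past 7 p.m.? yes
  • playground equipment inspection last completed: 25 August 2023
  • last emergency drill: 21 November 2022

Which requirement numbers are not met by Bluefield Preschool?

1. condition 'operates past 7 p.m.' holds; staff certified in CPR 3 ≥ 2 → met
2. water-quality test 196 days ago vs limit 365 → met
3. fire-safety inspection 50 days ago vs limit 90 → met
4. general liability coverage $1,950,000 ≥ $1,650,000 → met
5. emergency drill 874 days ago vs limit 730 → not met
6. staff background re-check 988 days ago vs limit 730 → not met
7. parent notification policy absent → not met
8. emergency evacuation plan present → met
9. condition 'serves infants under 12 months' holds; playground equipment inspection 597 days ago vs limit 540 → not met
10. lead-paint assessment 198 days ago vs limit 270 → met
11. children per supervising staff member 5 ≤ 11 → met
12. abuse-and-molestation coverage $825,000 ≥ $775,000 → met
Not met: 5, 6, 7, 9

5, 6, 7, 9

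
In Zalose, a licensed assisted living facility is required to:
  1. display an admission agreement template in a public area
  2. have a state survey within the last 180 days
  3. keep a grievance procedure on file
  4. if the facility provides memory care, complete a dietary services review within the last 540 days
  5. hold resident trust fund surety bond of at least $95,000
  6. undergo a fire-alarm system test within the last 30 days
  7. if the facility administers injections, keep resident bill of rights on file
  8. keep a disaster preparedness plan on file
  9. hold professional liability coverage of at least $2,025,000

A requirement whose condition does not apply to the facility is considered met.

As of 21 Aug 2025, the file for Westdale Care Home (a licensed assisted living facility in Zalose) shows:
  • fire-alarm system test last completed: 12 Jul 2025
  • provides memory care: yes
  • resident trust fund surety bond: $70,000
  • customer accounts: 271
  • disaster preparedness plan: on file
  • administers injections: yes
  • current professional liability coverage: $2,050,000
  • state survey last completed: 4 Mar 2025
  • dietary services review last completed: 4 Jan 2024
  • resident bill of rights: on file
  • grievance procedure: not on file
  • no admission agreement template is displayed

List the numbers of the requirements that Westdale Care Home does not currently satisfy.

1, 3, 4, 5, 6

1. admission agreement template absent → not met
2. state survey 170 days ago vs limit 180 → met
3. grievance procedure absent → not met
4. condition 'provides memory care' holds; dietary services review 595 days ago vs limit 540 → not met
5. resident trust fund surety bond $70,000 < $95,000 → not met
6. fire-alarm system test 40 days ago vs limit 30 → not met
7. condition 'administers injections' holds; resident bill of rights present → met
8. disaster preparedness plan present → met
9. professional liability coverage $2,050,000 ≥ $2,025,000 → met
Not met: 1, 3, 4, 5, 6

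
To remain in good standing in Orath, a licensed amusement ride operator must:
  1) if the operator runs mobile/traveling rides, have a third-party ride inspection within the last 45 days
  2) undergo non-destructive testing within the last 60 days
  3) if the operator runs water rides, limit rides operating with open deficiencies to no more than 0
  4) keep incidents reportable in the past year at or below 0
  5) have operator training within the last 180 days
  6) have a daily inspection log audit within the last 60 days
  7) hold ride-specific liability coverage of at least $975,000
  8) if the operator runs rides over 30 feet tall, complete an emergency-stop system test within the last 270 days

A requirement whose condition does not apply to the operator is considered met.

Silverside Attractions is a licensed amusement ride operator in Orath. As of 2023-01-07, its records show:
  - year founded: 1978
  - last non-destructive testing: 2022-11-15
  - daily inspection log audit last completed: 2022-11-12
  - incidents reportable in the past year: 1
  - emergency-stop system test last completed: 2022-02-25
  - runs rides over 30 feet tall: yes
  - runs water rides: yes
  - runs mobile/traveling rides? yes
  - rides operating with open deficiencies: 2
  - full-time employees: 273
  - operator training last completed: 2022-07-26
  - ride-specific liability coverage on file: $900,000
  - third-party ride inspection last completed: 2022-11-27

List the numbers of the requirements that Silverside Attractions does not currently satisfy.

3, 4, 7, 8

1. condition 'runs mobile/traveling rides' holds; third-party ride inspection 41 days ago vs limit 45 → met
2. non-destructive testing 53 days ago vs limit 60 → met
3. condition 'runs water rides' holds; rides operating with open deficiencies 2 > 0 → not met
4. incidents reportable in the past year 1 > 0 → not met
5. operator training 165 days ago vs limit 180 → met
6. daily inspection log audit 56 days ago vs limit 60 → met
7. ride-specific liability coverage $900,000 < $975,000 → not met
8. condition 'runs rides over 30 feet tall' holds; emergency-stop system test 316 days ago vs limit 270 → not met
Not met: 3, 4, 7, 8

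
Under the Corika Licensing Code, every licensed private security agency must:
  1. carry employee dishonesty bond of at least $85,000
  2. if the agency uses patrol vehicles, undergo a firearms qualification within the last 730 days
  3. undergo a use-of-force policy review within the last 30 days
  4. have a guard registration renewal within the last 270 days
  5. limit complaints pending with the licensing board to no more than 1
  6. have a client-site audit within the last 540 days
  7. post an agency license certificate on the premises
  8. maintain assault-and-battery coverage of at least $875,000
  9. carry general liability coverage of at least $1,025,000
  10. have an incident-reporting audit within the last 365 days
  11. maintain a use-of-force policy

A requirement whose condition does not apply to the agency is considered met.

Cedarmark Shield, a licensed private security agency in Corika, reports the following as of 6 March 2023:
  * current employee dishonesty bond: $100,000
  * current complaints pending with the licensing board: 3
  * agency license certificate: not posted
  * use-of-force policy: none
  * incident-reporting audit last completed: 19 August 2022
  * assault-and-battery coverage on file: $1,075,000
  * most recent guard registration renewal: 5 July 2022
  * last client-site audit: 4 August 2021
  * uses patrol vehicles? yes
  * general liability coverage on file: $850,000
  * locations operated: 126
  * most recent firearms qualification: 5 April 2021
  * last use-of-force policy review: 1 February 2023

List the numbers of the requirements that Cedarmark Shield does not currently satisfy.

1. employee dishonesty bond $100,000 ≥ $85,000 → met
2. condition 'uses patrol vehicles' holds; firearms qualification 700 days ago vs limit 730 → met
3. use-of-force policy review 33 days ago vs limit 30 → not met
4. guard registration renewal 244 days ago vs limit 270 → met
5. complaints pending with the licensing board 3 > 1 → not met
6. client-site audit 579 days ago vs limit 540 → not met
7. agency license certificate absent → not met
8. assault-and-battery coverage $1,075,000 ≥ $875,000 → met
9. general liability coverage $850,000 < $1,025,000 → not met
10. incident-reporting audit 199 days ago vs limit 365 → met
11. use-of-force policy absent → not met
Not met: 3, 5, 6, 7, 9, 11

3, 5, 6, 7, 9, 11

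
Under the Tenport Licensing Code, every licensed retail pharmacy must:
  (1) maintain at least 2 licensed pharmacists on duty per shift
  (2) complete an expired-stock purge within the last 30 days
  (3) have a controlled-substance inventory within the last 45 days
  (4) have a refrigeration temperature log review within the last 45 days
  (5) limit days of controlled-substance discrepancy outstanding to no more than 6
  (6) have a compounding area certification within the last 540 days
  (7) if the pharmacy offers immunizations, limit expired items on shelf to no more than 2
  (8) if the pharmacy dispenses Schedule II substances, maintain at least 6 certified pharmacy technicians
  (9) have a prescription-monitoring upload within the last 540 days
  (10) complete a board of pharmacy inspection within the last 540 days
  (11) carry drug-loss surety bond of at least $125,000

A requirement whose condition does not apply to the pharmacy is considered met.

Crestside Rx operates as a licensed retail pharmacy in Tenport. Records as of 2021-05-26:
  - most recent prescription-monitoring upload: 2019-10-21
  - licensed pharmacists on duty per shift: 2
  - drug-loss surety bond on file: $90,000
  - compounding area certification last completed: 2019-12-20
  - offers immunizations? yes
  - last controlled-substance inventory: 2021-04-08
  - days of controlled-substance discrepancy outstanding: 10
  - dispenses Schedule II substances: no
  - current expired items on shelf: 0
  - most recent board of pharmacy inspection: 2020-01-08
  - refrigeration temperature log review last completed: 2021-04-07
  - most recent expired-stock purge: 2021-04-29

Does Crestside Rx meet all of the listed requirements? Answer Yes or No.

1. licensed pharmacists on duty per shift 2 ≥ 2 → met
2. expired-stock purge 27 days ago vs limit 30 → met
3. controlled-substance inventory 48 days ago vs limit 45 → not met
4. refrigeration temperature log review 49 days ago vs limit 45 → not met
5. days of controlled-substance discrepancy outstanding 10 > 6 → not met
6. compounding area certification 523 days ago vs limit 540 → met
7. condition 'offers immunizations' holds; expired items on shelf 0 ≤ 2 → met
8. condition 'dispenses Schedule II substances' does not hold → requirement n/a → met
9. prescription-monitoring upload 583 days ago vs limit 540 → not met
10. board of pharmacy inspection 504 days ago vs limit 540 → met
11. drug-loss surety bond $90,000 < $125,000 → not met
Not met: 3, 4, 5, 9, 11

No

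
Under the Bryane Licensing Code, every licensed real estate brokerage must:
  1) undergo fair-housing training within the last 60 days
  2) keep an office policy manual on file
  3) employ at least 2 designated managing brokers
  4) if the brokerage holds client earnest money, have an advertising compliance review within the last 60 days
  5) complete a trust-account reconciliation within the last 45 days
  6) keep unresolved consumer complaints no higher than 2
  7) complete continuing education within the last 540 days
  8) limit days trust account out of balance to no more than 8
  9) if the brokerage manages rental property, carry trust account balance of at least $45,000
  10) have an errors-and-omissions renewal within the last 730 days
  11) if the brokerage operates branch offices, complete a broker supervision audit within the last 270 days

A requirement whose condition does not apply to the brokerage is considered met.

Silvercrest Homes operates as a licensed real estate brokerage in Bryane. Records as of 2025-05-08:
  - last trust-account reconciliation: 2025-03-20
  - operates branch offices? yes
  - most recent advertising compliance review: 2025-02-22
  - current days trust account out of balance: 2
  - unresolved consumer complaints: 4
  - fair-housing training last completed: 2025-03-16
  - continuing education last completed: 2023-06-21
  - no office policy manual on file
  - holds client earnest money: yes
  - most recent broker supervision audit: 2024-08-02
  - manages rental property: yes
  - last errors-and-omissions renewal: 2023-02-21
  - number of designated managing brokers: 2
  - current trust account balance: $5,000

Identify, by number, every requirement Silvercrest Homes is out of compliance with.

2, 4, 5, 6, 7, 9, 10, 11

1. fair-housing training 53 days ago vs limit 60 → met
2. office policy manual absent → not met
3. designated managing brokers 2 ≥ 2 → met
4. condition 'holds client earnest money' holds; advertising compliance review 75 days ago vs limit 60 → not met
5. trust-account reconciliation 49 days ago vs limit 45 → not met
6. unresolved consumer complaints 4 > 2 → not met
7. continuing education 687 days ago vs limit 540 → not met
8. days trust account out of balance 2 ≤ 8 → met
9. condition 'manages rental property' holds; trust account balance $5,000 < $45,000 → not met
10. errors-and-omissions renewal 807 days ago vs limit 730 → not met
11. condition 'operates branch offices' holds; broker supervision audit 279 days ago vs limit 270 → not met
Not met: 2, 4, 5, 6, 7, 9, 10, 11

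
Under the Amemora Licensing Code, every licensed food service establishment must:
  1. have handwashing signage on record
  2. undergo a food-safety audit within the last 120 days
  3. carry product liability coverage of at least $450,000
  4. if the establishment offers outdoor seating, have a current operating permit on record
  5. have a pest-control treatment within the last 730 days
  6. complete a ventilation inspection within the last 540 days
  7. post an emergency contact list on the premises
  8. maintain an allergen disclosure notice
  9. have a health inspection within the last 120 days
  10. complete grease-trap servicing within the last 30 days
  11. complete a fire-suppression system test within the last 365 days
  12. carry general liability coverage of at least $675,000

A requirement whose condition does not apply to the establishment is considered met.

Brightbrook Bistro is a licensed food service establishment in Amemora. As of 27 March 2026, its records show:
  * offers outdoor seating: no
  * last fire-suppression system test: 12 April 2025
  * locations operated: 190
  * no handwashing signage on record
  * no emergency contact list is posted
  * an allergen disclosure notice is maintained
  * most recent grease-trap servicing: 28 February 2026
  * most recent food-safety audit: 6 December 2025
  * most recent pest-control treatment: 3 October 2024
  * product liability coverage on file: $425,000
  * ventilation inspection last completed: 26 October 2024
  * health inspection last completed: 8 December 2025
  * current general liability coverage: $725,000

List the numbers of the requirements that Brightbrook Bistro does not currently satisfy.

1. handwashing signage absent → not met
2. food-safety audit 111 days ago vs limit 120 → met
3. product liability coverage $425,000 < $450,000 → not met
4. condition 'offers outdoor seating' does not hold → requirement n/a → met
5. pest-control treatment 540 days ago vs limit 730 → met
6. ventilation inspection 517 days ago vs limit 540 → met
7. emergency contact list absent → not met
8. allergen disclosure notice present → met
9. health inspection 109 days ago vs limit 120 → met
10. grease-trap servicing 27 days ago vs limit 30 → met
11. fire-suppression system test 349 days ago vs limit 365 → met
12. general liability coverage $725,000 ≥ $675,000 → met
Not met: 1, 3, 7

1, 3, 7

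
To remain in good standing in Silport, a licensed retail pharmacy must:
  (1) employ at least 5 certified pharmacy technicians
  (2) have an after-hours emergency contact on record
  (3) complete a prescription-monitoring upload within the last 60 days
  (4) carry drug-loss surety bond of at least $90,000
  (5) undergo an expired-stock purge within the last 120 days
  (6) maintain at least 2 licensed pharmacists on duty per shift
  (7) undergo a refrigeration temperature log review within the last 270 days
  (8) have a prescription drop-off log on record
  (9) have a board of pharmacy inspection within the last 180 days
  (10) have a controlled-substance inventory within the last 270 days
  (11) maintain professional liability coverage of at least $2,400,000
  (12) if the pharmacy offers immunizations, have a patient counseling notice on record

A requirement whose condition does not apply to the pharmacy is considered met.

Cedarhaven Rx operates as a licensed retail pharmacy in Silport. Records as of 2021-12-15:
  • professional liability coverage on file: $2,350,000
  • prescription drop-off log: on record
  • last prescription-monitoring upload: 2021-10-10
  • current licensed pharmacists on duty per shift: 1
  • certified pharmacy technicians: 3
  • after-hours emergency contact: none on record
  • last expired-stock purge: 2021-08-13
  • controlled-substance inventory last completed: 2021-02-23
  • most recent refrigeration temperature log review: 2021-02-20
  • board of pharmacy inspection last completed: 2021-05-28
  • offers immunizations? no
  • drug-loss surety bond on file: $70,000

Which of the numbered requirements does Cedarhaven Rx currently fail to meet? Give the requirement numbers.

1. certified pharmacy technicians 3 < 5 → not met
2. after-hours emergency contact absent → not met
3. prescription-monitoring upload 66 days ago vs limit 60 → not met
4. drug-loss surety bond $70,000 < $90,000 → not met
5. expired-stock purge 124 days ago vs limit 120 → not met
6. licensed pharmacists on duty per shift 1 < 2 → not met
7. refrigeration temperature log review 298 days ago vs limit 270 → not met
8. prescription drop-off log present → met
9. board of pharmacy inspection 201 days ago vs limit 180 → not met
10. controlled-substance inventory 295 days ago vs limit 270 → not met
11. professional liability coverage $2,350,000 < $2,400,000 → not met
12. condition 'offers immunizations' does not hold → requirement n/a → met
Not met: 1, 2, 3, 4, 5, 6, 7, 9, 10, 11

1, 2, 3, 4, 5, 6, 7, 9, 10, 11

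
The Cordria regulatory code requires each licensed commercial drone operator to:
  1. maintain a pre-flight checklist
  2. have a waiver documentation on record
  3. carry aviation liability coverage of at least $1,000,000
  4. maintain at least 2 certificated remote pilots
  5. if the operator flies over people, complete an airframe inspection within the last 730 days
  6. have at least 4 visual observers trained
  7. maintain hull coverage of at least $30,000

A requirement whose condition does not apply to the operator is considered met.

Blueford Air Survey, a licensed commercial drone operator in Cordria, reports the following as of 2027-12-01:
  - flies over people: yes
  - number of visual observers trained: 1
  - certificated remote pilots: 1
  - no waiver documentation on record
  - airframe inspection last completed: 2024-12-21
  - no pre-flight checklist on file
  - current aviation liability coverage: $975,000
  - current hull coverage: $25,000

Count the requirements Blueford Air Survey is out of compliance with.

7

1. pre-flight checklist absent → not met
2. waiver documentation absent → not met
3. aviation liability coverage $975,000 < $1,000,000 → not met
4. certificated remote pilots 1 < 2 → not met
5. condition 'flies over people' holds; airframe inspection 1075 days ago vs limit 730 → not met
6. visual observers trained 1 < 4 → not met
7. hull coverage $25,000 < $30,000 → not met
Not met: 7 of 7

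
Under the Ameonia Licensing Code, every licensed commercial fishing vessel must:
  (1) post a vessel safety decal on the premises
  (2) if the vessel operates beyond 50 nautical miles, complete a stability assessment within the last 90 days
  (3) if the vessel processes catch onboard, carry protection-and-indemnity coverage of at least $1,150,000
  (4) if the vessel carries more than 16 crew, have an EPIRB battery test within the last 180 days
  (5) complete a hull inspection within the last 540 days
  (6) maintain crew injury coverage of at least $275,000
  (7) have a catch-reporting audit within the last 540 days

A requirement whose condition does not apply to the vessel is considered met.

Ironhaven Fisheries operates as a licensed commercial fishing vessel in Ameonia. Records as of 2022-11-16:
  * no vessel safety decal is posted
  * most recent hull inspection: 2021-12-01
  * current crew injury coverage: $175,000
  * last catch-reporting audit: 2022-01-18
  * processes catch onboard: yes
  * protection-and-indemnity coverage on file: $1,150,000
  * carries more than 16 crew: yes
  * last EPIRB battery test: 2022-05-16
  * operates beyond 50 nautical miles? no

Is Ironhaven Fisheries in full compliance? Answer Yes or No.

1. vessel safety decal absent → not met
2. condition 'operates beyond 50 nautical miles' does not hold → requirement n/a → met
3. condition 'processes catch onboard' holds; protection-and-indemnity coverage $1,150,000 ≥ $1,150,000 → met
4. condition 'carries more than 16 crew' holds; EPIRB battery test 184 days ago vs limit 180 → not met
5. hull inspection 350 days ago vs limit 540 → met
6. crew injury coverage $175,000 < $275,000 → not met
7. catch-reporting audit 302 days ago vs limit 540 → met
Not met: 1, 4, 6

No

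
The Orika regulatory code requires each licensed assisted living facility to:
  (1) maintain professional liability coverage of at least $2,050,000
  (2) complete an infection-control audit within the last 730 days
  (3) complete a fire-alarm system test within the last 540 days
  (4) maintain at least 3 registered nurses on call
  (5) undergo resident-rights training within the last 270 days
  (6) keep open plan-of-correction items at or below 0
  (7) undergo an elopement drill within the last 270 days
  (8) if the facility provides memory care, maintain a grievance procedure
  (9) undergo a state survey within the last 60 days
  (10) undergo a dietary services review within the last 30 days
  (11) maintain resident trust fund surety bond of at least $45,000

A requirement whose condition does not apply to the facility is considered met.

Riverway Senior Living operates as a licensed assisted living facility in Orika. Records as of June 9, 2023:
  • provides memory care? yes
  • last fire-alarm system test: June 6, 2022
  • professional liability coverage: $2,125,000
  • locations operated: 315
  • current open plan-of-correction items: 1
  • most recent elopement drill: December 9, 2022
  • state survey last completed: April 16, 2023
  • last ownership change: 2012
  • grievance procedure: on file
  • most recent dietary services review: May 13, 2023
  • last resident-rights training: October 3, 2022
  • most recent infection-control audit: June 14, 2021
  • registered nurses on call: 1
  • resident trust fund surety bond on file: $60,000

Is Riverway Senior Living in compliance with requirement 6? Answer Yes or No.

6. open plan-of-correction items 1 > 0 → not met

No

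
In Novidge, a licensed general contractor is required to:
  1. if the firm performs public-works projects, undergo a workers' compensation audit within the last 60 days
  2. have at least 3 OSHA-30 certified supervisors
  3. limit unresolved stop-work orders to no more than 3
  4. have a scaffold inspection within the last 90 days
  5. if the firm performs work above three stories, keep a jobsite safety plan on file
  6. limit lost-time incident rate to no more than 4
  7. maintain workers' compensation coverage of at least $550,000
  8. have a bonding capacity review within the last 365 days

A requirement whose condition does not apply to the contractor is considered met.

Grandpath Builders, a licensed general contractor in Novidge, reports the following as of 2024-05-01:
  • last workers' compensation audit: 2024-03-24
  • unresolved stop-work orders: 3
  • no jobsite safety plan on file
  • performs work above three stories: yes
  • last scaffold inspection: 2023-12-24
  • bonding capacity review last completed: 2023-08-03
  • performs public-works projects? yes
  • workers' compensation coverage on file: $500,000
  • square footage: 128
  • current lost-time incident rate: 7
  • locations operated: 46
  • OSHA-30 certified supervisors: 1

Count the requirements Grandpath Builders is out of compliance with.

1. condition 'performs public-works projects' holds; workers' compensation audit 38 days ago vs limit 60 → met
2. OSHA-30 certified supervisors 1 < 3 → not met
3. unresolved stop-work orders 3 ≤ 3 → met
4. scaffold inspection 129 days ago vs limit 90 → not met
5. condition 'performs work above three stories' holds; jobsite safety plan absent → not met
6. lost-time incident rate 7 > 4 → not met
7. workers' compensation coverage $500,000 < $550,000 → not met
8. bonding capacity review 272 days ago vs limit 365 → met
Not met: 5 of 8

5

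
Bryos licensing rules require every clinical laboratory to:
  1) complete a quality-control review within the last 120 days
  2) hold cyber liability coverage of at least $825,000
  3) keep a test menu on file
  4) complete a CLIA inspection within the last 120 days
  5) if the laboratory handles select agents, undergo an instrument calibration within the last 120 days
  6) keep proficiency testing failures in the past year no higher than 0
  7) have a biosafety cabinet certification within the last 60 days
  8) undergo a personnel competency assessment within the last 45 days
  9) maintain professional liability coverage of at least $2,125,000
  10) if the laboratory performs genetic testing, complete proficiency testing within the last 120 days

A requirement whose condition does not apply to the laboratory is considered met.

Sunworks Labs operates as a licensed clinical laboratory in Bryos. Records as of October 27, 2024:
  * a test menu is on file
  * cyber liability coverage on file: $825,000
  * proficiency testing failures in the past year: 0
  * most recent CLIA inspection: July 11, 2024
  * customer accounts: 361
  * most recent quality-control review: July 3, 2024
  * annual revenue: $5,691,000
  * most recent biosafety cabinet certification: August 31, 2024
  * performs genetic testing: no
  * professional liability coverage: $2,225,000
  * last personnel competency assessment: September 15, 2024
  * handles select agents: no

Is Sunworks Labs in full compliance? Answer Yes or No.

1. quality-control review 116 days ago vs limit 120 → met
2. cyber liability coverage $825,000 ≥ $825,000 → met
3. test menu present → met
4. CLIA inspection 108 days ago vs limit 120 → met
5. condition 'handles select agents' does not hold → requirement n/a → met
6. proficiency testing failures in the past year 0 ≤ 0 → met
7. biosafety cabinet certification 57 days ago vs limit 60 → met
8. personnel competency assessment 42 days ago vs limit 45 → met
9. professional liability coverage $2,225,000 ≥ $2,125,000 → met
10. condition 'performs genetic testing' does not hold → requirement n/a → met
All met.

Yes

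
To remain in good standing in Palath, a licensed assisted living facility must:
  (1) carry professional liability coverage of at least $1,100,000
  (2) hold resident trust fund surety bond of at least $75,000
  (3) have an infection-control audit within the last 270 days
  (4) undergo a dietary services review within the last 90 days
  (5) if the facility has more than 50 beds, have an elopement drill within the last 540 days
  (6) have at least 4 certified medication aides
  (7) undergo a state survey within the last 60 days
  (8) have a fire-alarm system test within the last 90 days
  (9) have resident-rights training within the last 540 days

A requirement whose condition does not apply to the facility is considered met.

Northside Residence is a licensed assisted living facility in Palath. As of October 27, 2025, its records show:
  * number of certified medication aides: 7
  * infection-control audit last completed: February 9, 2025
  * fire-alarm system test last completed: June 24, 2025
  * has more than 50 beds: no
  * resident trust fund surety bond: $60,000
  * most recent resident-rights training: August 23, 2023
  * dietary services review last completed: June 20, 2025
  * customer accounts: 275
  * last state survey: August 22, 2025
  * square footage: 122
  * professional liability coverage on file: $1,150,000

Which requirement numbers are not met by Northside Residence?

1. professional liability coverage $1,150,000 ≥ $1,100,000 → met
2. resident trust fund surety bond $60,000 < $75,000 → not met
3. infection-control audit 260 days ago vs limit 270 → met
4. dietary services review 129 days ago vs limit 90 → not met
5. condition 'has more than 50 beds' does not hold → requirement n/a → met
6. certified medication aides 7 ≥ 4 → met
7. state survey 66 days ago vs limit 60 → not met
8. fire-alarm system test 125 days ago vs limit 90 → not met
9. resident-rights training 796 days ago vs limit 540 → not met
Not met: 2, 4, 7, 8, 9

2, 4, 7, 8, 9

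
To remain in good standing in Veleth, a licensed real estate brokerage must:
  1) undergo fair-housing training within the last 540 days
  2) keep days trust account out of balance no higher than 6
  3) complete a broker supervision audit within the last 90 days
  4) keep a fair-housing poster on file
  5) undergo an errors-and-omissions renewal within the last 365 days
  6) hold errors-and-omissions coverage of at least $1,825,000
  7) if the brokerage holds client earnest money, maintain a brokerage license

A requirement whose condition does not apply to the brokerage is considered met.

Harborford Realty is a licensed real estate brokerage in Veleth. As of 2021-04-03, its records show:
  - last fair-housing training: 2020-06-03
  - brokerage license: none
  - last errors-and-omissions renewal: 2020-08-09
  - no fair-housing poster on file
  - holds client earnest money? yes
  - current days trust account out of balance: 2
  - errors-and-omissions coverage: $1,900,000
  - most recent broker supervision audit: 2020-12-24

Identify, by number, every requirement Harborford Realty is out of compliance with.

1. fair-housing training 304 days ago vs limit 540 → met
2. days trust account out of balance 2 ≤ 6 → met
3. broker supervision audit 100 days ago vs limit 90 → not met
4. fair-housing poster absent → not met
5. errors-and-omissions renewal 237 days ago vs limit 365 → met
6. errors-and-omissions coverage $1,900,000 ≥ $1,825,000 → met
7. condition 'holds client earnest money' holds; brokerage license absent → not met
Not met: 3, 4, 7

3, 4, 7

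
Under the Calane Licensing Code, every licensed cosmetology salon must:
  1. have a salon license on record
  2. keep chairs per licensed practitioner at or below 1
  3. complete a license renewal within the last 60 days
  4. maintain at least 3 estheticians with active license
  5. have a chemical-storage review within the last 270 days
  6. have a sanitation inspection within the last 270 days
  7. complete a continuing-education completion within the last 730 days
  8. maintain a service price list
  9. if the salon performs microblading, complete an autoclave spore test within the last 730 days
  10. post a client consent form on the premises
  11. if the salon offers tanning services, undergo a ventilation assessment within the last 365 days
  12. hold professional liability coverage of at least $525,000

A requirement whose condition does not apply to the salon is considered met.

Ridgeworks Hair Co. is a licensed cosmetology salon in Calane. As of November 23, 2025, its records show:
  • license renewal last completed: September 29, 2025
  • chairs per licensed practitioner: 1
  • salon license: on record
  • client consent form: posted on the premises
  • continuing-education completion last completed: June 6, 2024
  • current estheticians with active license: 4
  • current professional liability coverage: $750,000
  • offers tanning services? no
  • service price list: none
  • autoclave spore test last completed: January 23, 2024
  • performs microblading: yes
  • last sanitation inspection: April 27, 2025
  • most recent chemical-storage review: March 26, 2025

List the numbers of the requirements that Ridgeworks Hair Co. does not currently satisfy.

8

1. salon license present → met
2. chairs per licensed practitioner 1 ≤ 1 → met
3. license renewal 55 days ago vs limit 60 → met
4. estheticians with active license 4 ≥ 3 → met
5. chemical-storage review 242 days ago vs limit 270 → met
6. sanitation inspection 210 days ago vs limit 270 → met
7. continuing-education completion 535 days ago vs limit 730 → met
8. service price list absent → not met
9. condition 'performs microblading' holds; autoclave spore test 670 days ago vs limit 730 → met
10. client consent form present → met
11. condition 'offers tanning services' does not hold → requirement n/a → met
12. professional liability coverage $750,000 ≥ $525,000 → met
Not met: 8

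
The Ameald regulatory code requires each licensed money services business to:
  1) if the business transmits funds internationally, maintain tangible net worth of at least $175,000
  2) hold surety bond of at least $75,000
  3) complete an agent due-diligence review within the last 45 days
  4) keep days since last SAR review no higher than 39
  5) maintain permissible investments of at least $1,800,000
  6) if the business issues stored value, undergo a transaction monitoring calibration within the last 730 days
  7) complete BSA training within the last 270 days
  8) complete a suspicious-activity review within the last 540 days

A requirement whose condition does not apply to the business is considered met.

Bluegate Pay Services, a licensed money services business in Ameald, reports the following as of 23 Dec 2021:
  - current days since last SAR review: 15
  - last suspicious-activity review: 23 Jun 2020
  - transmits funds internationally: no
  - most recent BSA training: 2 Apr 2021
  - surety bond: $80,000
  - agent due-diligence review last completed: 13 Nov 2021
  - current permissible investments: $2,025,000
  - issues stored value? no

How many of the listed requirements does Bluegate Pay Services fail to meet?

1. condition 'transmits funds internationally' does not hold → requirement n/a → met
2. surety bond $80,000 ≥ $75,000 → met
3. agent due-diligence review 40 days ago vs limit 45 → met
4. days since last SAR review 15 ≤ 39 → met
5. permissible investments $2,025,000 ≥ $1,800,000 → met
6. condition 'issues stored value' does not hold → requirement n/a → met
7. BSA training 265 days ago vs limit 270 → met
8. suspicious-activity review 548 days ago vs limit 540 → not met
Not met: 1 of 8

1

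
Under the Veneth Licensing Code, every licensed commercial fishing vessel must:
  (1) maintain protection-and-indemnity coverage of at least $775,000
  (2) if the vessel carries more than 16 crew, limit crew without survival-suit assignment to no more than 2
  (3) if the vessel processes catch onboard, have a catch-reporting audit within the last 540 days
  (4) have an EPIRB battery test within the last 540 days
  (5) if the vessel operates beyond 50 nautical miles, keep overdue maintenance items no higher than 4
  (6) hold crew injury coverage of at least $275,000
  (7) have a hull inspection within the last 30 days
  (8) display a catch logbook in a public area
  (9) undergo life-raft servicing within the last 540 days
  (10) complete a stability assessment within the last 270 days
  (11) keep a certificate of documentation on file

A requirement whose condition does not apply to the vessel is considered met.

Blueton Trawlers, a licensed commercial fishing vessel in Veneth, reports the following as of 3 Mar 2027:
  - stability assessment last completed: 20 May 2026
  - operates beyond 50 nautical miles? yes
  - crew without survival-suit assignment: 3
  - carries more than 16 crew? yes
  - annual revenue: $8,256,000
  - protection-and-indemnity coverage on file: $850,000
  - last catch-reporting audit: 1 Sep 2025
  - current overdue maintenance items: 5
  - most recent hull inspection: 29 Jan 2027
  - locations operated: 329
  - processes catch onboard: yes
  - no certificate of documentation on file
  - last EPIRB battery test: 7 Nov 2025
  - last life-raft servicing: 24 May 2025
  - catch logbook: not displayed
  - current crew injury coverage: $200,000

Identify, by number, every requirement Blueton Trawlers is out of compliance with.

1. protection-and-indemnity coverage $850,000 ≥ $775,000 → met
2. condition 'carries more than 16 crew' holds; crew without survival-suit assignment 3 > 2 → not met
3. condition 'processes catch onboard' holds; catch-reporting audit 548 days ago vs limit 540 → not met
4. EPIRB battery test 481 days ago vs limit 540 → met
5. condition 'operates beyond 50 nautical miles' holds; overdue maintenance items 5 > 4 → not met
6. crew injury coverage $200,000 < $275,000 → not met
7. hull inspection 33 days ago vs limit 30 → not met
8. catch logbook absent → not met
9. life-raft servicing 648 days ago vs limit 540 → not met
10. stability assessment 287 days ago vs limit 270 → not met
11. certificate of documentation absent → not met
Not met: 2, 3, 5, 6, 7, 8, 9, 10, 11

2, 3, 5, 6, 7, 8, 9, 10, 11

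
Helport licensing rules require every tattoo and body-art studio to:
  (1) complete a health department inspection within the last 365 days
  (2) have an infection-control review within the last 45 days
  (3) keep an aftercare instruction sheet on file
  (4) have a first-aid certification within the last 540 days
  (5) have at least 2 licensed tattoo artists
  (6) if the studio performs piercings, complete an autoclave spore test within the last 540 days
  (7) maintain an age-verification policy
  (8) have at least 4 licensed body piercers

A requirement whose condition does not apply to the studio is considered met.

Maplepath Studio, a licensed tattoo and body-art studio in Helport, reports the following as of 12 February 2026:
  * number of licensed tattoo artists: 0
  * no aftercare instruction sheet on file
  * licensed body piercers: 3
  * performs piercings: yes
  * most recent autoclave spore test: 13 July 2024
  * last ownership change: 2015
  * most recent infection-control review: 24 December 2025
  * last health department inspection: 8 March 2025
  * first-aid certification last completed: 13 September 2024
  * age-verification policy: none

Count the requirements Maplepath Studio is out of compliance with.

6

1. health department inspection 341 days ago vs limit 365 → met
2. infection-control review 50 days ago vs limit 45 → not met
3. aftercare instruction sheet absent → not met
4. first-aid certification 517 days ago vs limit 540 → met
5. licensed tattoo artists 0 < 2 → not met
6. condition 'performs piercings' holds; autoclave spore test 579 days ago vs limit 540 → not met
7. age-verification policy absent → not met
8. licensed body piercers 3 < 4 → not met
Not met: 6 of 8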